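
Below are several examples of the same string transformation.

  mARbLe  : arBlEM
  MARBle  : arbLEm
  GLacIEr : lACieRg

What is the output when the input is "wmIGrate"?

MigRATEW

The pattern: flip the case of every letter, then move the first character to the end.
Applying both steps to "wmIGrate": "WMigRATE", then "MigRATEW".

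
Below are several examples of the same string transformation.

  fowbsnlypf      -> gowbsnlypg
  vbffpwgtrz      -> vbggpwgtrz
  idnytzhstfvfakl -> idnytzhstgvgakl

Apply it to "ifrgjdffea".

What's happening: replace every "f" with "g".
On "ifrgjdffea" that produces "igrgjdggea".

igrgjdggea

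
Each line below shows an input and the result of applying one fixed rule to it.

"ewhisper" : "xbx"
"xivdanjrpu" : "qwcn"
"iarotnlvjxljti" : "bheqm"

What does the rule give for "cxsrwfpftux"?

vkin

In each case the input is transformed by: keep one character in every 3, starting at position 1 (positions 1st, 4th, 7th, ...), then shift every letter 7 places backward in the alphabet (wrapping around).
Working it through for "cxsrwfpftux": intermediate "crpu", final "vkin".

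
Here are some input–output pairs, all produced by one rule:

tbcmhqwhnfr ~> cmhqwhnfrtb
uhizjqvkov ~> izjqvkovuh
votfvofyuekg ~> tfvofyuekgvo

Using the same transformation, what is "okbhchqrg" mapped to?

bhchqrgok

The transformation: move the first 2 characters to the end (rotate left by 2).
So "okbhchqrg" becomes "bhchqrgok".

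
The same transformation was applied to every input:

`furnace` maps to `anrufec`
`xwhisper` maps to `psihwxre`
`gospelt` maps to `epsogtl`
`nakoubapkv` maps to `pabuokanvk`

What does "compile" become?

The rule is to reverse the string, then move the first 2 characters to the end (rotate left by 2).
"compile" → "ipmocel".

ipmocel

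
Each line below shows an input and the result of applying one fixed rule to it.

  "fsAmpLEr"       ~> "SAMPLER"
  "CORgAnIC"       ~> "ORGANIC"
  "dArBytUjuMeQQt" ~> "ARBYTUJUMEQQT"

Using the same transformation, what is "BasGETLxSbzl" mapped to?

ASGETLXSBZL

In each case the input is transformed by: delete the first character, then convert every letter to uppercase.
"BasGETLxSbzl" → "ASGETLXSBZL".
(Check on "CORgAnIC": → "ORgAnIC" → "ORGANIC" ✓)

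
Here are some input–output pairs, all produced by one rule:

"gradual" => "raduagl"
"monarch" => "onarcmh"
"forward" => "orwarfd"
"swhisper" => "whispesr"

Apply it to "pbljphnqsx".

bljphnqspx

Rule — swap the first and last characters, then move the first character to the end.
Starting from "pbljphnqsx": after the first operation, "xbljphnqsp"; after the second, "bljphnqspx".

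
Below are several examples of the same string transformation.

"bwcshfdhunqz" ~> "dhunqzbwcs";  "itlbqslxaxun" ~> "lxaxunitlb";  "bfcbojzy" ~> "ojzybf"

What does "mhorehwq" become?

ehwqmh

The transformation: swap the front and back halves of the string, then delete the last 2 characters.
For "mhorehwq", step one produces "ehwqmhor"; step two turns that into "ehwqmh".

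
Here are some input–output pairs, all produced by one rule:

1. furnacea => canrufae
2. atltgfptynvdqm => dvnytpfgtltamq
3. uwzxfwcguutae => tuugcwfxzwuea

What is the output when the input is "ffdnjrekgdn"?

gkerjndffnd

In each case the input is transformed by: move the last 2 characters to the front (rotate right by 2), then reverse the string.
For "ffdnjrekgdn", step one produces "dnffdnjrekg"; step two turns that into "gkerjndffnd".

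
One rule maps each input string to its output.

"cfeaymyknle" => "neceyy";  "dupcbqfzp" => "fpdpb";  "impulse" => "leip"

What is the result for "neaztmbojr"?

What's happening: keep every other character starting from the first (positions 1st, 3rd, 5th, ...), then move the last 2 characters to the front (rotate right by 2).
"neaztmbojr" → "natbj" → "bjnat".
(Check on "cfeaymyknle": → "ceyyne" → "neceyy" ✓)

bjnat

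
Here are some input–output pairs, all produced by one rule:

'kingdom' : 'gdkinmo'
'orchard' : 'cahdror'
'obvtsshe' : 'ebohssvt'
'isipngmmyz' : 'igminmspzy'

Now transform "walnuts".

In each case the input is transformed by: sort the characters into alphabetical order, then swap each adjacent pair of characters (1↔2, 3↔4, ...).
"walnuts" → "alnstuw" → "lasnutw".
(Check on "orchard": → "acdhorr" → "cahdror" ✓)

lasnutw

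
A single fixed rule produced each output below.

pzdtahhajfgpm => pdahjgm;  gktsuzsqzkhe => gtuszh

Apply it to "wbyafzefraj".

The pattern: keep every other character starting from the first (positions 1st, 3rd, 5th, ...).
For "wbyafzefraj" the result is "wyferj".

wyferj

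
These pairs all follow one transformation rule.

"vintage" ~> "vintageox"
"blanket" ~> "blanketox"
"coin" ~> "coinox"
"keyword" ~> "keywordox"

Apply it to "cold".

coldox

What's happening: append "ox".
For "cold" the result is "coldox".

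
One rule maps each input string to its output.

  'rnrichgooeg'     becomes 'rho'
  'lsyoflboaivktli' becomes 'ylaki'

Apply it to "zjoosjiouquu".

ojuu

The transformation: keep one character in every 3, starting at position 3 (positions 3rd, 6th, 9th, ...).
For "zjoosjiouquu" the result is "ojuu".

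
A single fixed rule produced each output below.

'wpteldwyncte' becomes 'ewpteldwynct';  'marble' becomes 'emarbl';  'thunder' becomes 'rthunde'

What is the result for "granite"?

egranit

What's happening: move the last character to the front.
On "granite" that produces "egranit".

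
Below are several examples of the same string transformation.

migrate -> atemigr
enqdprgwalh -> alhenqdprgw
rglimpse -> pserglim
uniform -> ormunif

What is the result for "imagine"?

The pattern: move the last 3 characters to the front (rotate right by 3).
Doing the same to "imagine": "ineimag".

ineimag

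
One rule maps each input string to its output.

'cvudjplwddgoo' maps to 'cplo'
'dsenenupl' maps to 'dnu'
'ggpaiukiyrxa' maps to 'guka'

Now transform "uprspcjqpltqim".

ucjqi

Looking at the pairs, the operation is to swap each adjacent pair of characters (1↔2, 3↔4, ...), then keep one character in every 3, starting at position 2 (positions 2nd, 5th, 8th, ...).
"uprspcjqpltqim" → "pusrcpqjlpqtmi" → "ucjqi".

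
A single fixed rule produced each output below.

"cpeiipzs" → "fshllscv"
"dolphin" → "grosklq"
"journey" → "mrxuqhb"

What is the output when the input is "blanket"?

Rule — shift every letter 3 places forward in the alphabet (wrapping around).
Applying that to "blanket" gives "eodqnhw".

eodqnhw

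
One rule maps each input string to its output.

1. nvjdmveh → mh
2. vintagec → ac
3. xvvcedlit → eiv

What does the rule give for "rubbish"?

ir

The transformation: move the first 2 characters to the end (rotate left by 2), then keep one character in every 3, starting at position 3 (positions 3rd, 6th, 9th, ...).
Working it through for "rubbish": intermediate "bbishru", final "ir".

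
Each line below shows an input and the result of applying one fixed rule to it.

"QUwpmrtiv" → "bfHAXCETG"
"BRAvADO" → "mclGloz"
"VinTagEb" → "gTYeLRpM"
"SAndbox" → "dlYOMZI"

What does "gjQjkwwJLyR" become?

Rule — flip the case of every letter, then shift every letter 11 places forward in the alphabet (wrapping around).
Starting from "gjQjkwwJLyR": after the first operation, "GJqJKWWjlYr"; after the second, "RUbUVHHuwJc".
(Check on "QUwpmrtiv": → "quWPMRTIV" → "bfHAXCETG" ✓)

RUbUVHHuwJc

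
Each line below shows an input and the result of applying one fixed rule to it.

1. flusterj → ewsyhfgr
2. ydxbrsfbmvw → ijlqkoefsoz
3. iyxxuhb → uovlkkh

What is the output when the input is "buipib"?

Looking at the pairs, the operation is to move the last 2 characters to the front (rotate right by 2), then shift every letter 13 places forward in the alphabet (wrapping around) — i.e. ROT13.
On "buipib": the first step gives "ibbuip", and the second then gives "voohvc".

voohvc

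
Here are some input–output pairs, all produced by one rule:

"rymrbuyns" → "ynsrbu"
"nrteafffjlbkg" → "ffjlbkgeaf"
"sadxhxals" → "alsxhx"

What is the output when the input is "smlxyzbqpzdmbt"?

bqpzdmbtxyz

Looking at the pairs, the operation is to delete the first 3 characters, then move the first 3 characters to the end (rotate left by 3).
"smlxyzbqpzdmbt" → "xyzbqpzdmbt" → "bqpzdmbtxyz".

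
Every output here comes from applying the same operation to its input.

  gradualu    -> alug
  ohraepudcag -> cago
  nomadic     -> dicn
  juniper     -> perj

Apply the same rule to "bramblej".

The pattern: move the first character to the end, then keep only the last 4 characters.
Applying both steps to "bramblej": "ramblejb", then "lejb".
(Check on "nomadic": → "omadicn" → "dicn" ✓)

lejb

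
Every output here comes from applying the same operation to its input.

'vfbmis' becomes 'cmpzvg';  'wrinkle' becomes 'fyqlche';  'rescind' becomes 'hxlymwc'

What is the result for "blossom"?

In each case the input is transformed by: shift every letter 6 places backward in the alphabet (wrapping around), then move the last 2 characters to the front (rotate right by 2).
On "blossom": the first step gives "vfimmig", and the second then gives "igvfimm".

igvfimm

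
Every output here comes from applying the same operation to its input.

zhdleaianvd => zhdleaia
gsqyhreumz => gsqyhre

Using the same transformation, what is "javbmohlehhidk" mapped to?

The rule is to delete the last 3 characters.
Applying that to "javbmohlehhidk" gives "javbmohlehh".

javbmohlehh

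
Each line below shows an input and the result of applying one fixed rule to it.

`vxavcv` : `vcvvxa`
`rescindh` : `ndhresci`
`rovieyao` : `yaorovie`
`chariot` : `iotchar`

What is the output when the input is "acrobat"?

batacro

Rule — move the last 3 characters to the front (rotate right by 3).
So "acrobat" becomes "batacro".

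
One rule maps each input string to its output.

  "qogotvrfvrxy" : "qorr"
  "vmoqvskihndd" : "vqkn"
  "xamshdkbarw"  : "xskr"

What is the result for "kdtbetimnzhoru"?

kbizr

In each case the input is transformed by: keep one character in every 3, starting at position 1 (positions 1st, 4th, 7th, ...).
On "kdtbetimnzhoru" that produces "kbizr".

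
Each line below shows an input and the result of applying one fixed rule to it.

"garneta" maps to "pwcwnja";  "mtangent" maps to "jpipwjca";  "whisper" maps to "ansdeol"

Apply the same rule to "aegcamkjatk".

Each output is the input with this applied: move the last 2 characters to the front (rotate right by 2), then shift every letter 4 places backward in the alphabet (wrapping around).
Starting from "aegcamkjatk": after the first operation, "tkaegcamkja"; after the second, "pgwacywigfw".

pgwacywigfw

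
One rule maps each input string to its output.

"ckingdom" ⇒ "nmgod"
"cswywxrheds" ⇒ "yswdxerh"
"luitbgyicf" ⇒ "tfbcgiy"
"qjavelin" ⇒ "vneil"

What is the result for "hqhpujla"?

The transformation: delete the first 3 characters, then take characters alternately from the front and the back (1st, last, 2nd, 2nd-last, ...).
"hqhpujla" → "pujla" → "paulj".
(Check on "luitbgyicf": → "tbgyicf" → "tfbcgiy" ✓)

paulj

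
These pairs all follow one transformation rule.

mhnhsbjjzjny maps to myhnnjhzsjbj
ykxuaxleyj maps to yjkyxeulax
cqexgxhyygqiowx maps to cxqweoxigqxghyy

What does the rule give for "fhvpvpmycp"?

fphcvypmvp

The rule is to take characters alternately from the front and the back (1st, last, 2nd, 2nd-last, ...).
So "fhvpvpmycp" becomes "fphcvypmvp".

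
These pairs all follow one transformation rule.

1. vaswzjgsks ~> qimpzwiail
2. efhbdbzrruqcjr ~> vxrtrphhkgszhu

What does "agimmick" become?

wyccysaq

In each case the input is transformed by: move the first character to the end, then shift every letter 10 places backward in the alphabet (wrapping around).
Applying that to "agimmick" gives "wyccysaq".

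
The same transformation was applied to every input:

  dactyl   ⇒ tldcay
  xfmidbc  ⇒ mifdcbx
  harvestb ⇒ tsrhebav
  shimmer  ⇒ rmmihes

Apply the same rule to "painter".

rpnieat

Rule — sort the characters into reverse alphabetical order, then move the first character to the end.
For "painter", step one produces "trpniea"; step two turns that into "rpnieat".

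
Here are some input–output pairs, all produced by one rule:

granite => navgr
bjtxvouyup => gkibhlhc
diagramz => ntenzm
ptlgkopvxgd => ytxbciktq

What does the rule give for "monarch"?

anepu

The pattern: shift every letter 13 places forward in the alphabet (wrapping around) — i.e. ROT13, then delete the first 2 characters.
"monarch" → "zbanepu" → "anepu".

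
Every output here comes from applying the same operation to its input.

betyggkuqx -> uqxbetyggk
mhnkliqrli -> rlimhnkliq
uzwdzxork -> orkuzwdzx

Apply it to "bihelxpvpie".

The pattern: move the last 3 characters to the front (rotate right by 3).
Doing the same to "bihelxpvpie": "piebihelxpv".

piebihelxpv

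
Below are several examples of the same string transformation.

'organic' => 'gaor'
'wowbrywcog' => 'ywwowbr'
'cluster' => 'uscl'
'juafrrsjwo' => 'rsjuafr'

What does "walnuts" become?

The transformation: delete the last 3 characters, then move the last 2 characters to the front (rotate right by 2).
Starting from "walnuts": after the first operation, "waln"; after the second, "lnwa".

lnwa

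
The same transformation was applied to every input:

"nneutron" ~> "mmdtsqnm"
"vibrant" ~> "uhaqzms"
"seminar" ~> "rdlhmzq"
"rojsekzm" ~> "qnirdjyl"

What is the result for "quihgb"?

pthgfa

Rule — shift every letter 1 place backward in the alphabet (wrapping around).
"quihgb" → "pthgfa".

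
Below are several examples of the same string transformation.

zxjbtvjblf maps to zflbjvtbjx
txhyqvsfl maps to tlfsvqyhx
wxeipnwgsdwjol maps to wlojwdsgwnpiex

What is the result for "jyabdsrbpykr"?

jrkypbrsdbay

In each case the input is transformed by: reverse the string, then move the last character to the front.
So "jyabdsrbpykr" becomes "jrkypbrsdbay".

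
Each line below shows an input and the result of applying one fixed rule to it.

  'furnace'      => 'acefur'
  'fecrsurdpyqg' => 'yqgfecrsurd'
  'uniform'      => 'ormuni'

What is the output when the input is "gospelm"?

elmgos

The pattern: move the last 3 characters to the front (rotate right by 3), then delete the last character.
Starting from "gospelm": after the first operation, "elmgosp"; after the second, "elmgos".
(Check on "uniform": → "ormunif" → "ormuni" ✓)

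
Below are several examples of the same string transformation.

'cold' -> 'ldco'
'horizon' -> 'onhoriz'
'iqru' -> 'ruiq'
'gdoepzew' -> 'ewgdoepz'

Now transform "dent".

ntde

The pattern: move the last 2 characters to the front (rotate right by 2).
For "dent" the result is "ntde".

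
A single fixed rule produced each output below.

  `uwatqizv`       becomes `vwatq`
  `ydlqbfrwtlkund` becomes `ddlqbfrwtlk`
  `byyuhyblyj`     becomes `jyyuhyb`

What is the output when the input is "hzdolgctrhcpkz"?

zzdolgctrhc

Looking at the pairs, the operation is to swap the first and last characters, then delete the last 3 characters.
Starting from "hzdolgctrhcpkz": after the first operation, "zzdolgctrhcpkh"; after the second, "zzdolgctrhc".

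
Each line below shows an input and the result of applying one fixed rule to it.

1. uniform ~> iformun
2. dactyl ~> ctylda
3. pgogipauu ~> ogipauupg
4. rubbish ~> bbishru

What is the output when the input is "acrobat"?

The transformation: move the first 2 characters to the end (rotate left by 2).
So "acrobat" becomes "robatac".

robatac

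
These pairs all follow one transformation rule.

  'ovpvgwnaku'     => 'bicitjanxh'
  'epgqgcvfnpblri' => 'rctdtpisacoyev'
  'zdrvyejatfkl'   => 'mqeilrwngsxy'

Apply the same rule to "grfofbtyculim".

tesbsoglphyvz

The transformation: shift every letter 13 places forward in the alphabet (wrapping around) — i.e. ROT13.
For "grfofbtyculim" the result is "tesbsoglphyvz".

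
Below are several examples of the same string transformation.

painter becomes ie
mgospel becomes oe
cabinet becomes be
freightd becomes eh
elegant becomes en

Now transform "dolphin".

Looking at the pairs, the operation is to keep one character in every 3, starting at position 3 (positions 3rd, 6th, 9th, ...).
"dolphin" → "li".

li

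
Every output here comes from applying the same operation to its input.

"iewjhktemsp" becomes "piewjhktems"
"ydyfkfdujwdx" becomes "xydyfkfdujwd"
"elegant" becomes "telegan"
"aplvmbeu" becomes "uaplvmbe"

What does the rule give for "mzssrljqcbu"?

The transformation: move the last character to the front.
For "mzssrljqcbu" the result is "umzssrljqcb".

umzssrljqcb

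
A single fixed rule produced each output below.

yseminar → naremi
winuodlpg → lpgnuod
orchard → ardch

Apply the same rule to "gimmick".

What's happening: delete the first 2 characters, then move the last 3 characters to the front (rotate right by 3).
Working it through for "gimmick": intermediate "mmick", final "ickmm".

ickmm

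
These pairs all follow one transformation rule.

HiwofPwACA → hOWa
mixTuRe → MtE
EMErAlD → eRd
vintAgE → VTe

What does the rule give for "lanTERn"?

The rule is to flip the case of every letter, then keep one character in every 3, starting at position 1 (positions 1st, 4th, 7th, ...).
"lanTERn" → "LANterN" → "LtN".
(Check on "HiwofPwACA": → "hIWOFpWaca" → "hOWa" ✓)

LtN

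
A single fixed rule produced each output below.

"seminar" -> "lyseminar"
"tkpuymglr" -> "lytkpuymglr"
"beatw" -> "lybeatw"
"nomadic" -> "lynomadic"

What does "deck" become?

lydeck

What's happening: prepend "ly".
Applying that to "deck" gives "lydeck".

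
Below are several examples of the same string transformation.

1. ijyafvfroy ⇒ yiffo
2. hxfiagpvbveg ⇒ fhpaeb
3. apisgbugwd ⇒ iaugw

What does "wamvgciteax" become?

The pattern: keep every other character starting from the first (positions 1st, 3rd, 5th, ...), then swap each adjacent pair of characters (1↔2, 3↔4, ...).
For "wamvgciteax", step one produces "wmgiex"; step two turns that into "mwigxe".

mwigxe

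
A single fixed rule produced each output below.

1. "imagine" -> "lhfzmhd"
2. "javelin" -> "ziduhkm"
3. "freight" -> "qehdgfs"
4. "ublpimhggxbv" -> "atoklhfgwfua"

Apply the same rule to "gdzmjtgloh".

Looking at the pairs, the operation is to shift every letter 1 place backward in the alphabet (wrapping around), then swap each adjacent pair of characters (1↔2, 3↔4, ...).
Starting from "gdzmjtgloh": after the first operation, "fcylisfkng"; after the second, "cflysikfgn".
(Check on "ublpimhggxbv": → "takohlgffwau" → "atoklhfgwfua" ✓)

cflysikfgn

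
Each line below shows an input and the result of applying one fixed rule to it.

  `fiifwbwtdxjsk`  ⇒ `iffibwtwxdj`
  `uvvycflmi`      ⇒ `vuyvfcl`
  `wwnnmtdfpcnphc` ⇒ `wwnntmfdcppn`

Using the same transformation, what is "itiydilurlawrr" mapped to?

The transformation: delete the last 2 characters, then swap each adjacent pair of characters (1↔2, 3↔4, ...).
On "itiydilurlawrr": the first step gives "itiydilurlaw", and the second then gives "tiyiidullrwa".

tiyiidullrwa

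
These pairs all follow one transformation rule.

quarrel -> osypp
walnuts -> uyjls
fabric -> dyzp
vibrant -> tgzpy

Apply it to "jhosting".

hfmqrg

The pattern: shift every letter 2 places backward in the alphabet (wrapping around), then delete the last 2 characters.
Applying both steps to "jhosting": "hfmqrgle", then "hfmqrg".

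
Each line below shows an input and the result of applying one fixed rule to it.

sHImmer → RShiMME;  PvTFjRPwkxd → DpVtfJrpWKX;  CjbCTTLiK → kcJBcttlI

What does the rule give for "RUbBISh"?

HruBbis

Rule — flip the case of every letter, then move the last character to the front.
Working it through for "RUbBISh": intermediate "ruBbisH", final "HruBbis".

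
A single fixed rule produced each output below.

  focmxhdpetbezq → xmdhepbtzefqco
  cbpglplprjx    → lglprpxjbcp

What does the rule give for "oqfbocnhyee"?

obncyheeqof

The rule is to move the first 3 characters to the end (rotate left by 3), then swap each adjacent pair of characters (1↔2, 3↔4, ...).
Starting from "oqfbocnhyee": after the first operation, "bocnhyeeoqf"; after the second, "obncyheeqof".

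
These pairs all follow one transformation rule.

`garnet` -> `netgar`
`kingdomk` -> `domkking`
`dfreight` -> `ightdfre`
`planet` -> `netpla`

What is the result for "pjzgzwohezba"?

The transformation: swap the front and back halves of the string.
So "pjzgzwohezba" becomes "ohezbapjzgzw".

ohezbapjzgzw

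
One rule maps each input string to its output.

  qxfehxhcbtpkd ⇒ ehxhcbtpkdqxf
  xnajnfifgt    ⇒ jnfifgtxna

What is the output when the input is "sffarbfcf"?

Rule — move the first 3 characters to the end (rotate left by 3).
On "sffarbfcf" that produces "arbfcfsff".

arbfcfsff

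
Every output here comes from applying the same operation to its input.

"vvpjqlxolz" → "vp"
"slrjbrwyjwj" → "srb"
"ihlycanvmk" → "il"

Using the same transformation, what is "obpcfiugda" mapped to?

Each output is the input with this applied: keep every other character starting from the first (positions 1st, 3rd, 5th, ...), then delete the last 3 characters.
Doing the same to "obpcfiugda": "op".

op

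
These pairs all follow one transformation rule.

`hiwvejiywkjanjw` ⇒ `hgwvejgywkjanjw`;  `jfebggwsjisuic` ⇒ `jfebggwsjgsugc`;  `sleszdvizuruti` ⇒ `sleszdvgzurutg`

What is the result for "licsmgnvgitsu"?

lgcsmgnvggtsu

Rule — replace every "i" with "g".
So "licsmgnvgitsu" becomes "lgcsmgnvggtsu".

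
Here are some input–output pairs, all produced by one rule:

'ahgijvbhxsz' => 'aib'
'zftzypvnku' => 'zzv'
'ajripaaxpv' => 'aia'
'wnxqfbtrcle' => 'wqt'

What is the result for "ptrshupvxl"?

Rule — delete the last 3 characters, then keep one character in every 3, starting at position 1 (positions 1st, 4th, 7th, ...).
For "ptrshupvxl" the result is "psp".

psp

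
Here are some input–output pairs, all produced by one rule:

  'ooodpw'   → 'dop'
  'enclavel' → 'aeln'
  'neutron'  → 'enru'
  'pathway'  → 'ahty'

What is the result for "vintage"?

agnv

The pattern: sort the characters into alphabetical order, then keep every other character starting from the first (positions 1st, 3rd, 5th, ...).
Working it through for "vintage": intermediate "aegintv", final "agnv".
(Check on "pathway": → "aahptwy" → "ahty" ✓)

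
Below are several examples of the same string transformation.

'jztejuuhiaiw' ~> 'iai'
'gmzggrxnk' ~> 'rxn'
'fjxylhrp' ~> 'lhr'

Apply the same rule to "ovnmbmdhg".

mdh

The rule is to delete the last character, then keep only the last 3 characters.
On "ovnmbmdhg": the first step gives "ovnmbmdh", and the second then gives "mdh".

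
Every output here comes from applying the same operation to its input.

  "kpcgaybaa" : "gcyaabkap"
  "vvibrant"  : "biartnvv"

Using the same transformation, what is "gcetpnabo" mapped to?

tenpbagoc

The transformation: move the first 2 characters to the end (rotate left by 2), then swap each adjacent pair of characters (1↔2, 3↔4, ...).
Applying both steps to "gcetpnabo": "etpnabogc", then "tenpbagoc".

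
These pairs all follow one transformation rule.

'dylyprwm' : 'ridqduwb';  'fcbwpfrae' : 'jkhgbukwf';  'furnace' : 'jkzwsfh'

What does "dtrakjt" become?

The rule is to shift every letter 5 places forward in the alphabet (wrapping around), then move the last character to the front.
So "dtrakjt" becomes "yiywfpo".

yiywfpo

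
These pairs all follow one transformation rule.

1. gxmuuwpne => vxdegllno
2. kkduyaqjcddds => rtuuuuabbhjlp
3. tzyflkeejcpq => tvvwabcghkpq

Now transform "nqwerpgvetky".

vvxbeghikmnp

Looking at the pairs, the operation is to sort the characters into alphabetical order, then shift every letter 9 places backward in the alphabet (wrapping around).
Applying both steps to "nqwerpgvetky": "eegknpqrtvwy", then "vvxbeghikmnp".
(Check on "kkduyaqjcddds": → "acddddjkkqsuy" → "rtuuuuabbhjlp" ✓)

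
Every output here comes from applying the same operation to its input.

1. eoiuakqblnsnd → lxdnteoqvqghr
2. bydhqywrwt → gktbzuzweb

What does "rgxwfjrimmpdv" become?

azimulppsgyuj

The pattern: move the first 2 characters to the end (rotate left by 2), then shift every letter 3 places forward in the alphabet (wrapping around).
Starting from "rgxwfjrimmpdv": after the first operation, "xwfjrimmpdvrg"; after the second, "azimulppsgyuj".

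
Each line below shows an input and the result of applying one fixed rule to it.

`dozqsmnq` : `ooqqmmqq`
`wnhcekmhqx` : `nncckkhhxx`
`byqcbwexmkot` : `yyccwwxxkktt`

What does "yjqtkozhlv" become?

The transformation: keep every other character starting from the second (positions 2nd, 4th, 6th, ...), then double every character.
On "yjqtkozhlv": the first step gives "jtohv", and the second then gives "jjttoohhvv".

jjttoohhvv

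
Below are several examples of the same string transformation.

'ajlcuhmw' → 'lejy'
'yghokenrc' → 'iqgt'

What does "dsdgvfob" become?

In each case the input is transformed by: keep every other character starting from the second (positions 2nd, 4th, 6th, ...), then shift every letter 2 places forward in the alphabet (wrapping around).
Applying that to "dsdgvfob" gives "uihd".
(Check on "ajlcuhmw": → "jchw" → "lejy" ✓)

uihd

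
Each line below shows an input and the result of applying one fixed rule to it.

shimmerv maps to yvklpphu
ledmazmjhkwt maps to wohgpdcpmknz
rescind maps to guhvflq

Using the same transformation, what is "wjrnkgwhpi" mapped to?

lzmuqnjzks

What's happening: shift every letter 3 places forward in the alphabet (wrapping around), then move the last character to the front.
For "wjrnkgwhpi", step one produces "zmuqnjzksl"; step two turns that into "lzmuqnjzks".
(Check on "rescind": → "uhvflqg" → "guhvflq" ✓)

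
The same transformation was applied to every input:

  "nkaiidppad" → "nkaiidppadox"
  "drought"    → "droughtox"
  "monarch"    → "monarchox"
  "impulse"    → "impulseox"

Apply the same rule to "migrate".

Rule — append "ox".
So "migrate" becomes "migrateox".

migrateox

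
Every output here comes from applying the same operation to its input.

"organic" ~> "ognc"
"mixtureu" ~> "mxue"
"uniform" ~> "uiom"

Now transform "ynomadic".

yoai

The pattern: keep every other character starting from the first (positions 1st, 3rd, 5th, ...).
Doing the same to "ynomadic": "yoai".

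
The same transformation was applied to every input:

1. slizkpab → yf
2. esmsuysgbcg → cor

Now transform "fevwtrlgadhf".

Rule — keep one character in every 3, starting at position 3 (positions 3rd, 6th, 9th, ...), then shift every letter 10 places backward in the alphabet (wrapping around).
On "fevwtrlgadhf": the first step gives "vraf", and the second then gives "lhqv".
(Check on "slizkpab": → "ip" → "yf" ✓)

lhqv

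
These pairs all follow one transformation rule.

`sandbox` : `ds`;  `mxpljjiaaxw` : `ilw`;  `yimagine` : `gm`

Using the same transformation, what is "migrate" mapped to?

gr

Each output is the input with this applied: sort the characters into alphabetical order, then keep one character in every 3, starting at position 3 (positions 3rd, 6th, 9th, ...).
Working it through for "migrate": intermediate "aegimrt", final "gr".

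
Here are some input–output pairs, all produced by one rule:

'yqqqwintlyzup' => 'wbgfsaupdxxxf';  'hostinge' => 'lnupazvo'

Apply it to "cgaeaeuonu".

The pattern: shift every letter 7 places forward in the alphabet (wrapping around), then reverse the string.
For "cgaeaeuonu", step one produces "jnhlhlbvub"; step two turns that into "buvblhlhnj".

buvblhlhnj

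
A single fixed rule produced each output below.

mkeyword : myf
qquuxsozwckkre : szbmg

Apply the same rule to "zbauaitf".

dch

Rule — shift every letter 2 places forward in the alphabet (wrapping around), then keep one character in every 3, starting at position 2 (positions 2nd, 5th, 8th, ...).
Working it through for "zbauaitf": intermediate "bdcwckvh", final "dch".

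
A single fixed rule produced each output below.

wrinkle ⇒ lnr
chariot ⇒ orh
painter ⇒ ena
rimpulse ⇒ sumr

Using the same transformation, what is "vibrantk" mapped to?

Looking at the pairs, the operation is to reverse the string, then keep every other character starting from the second (positions 2nd, 4th, 6th, ...).
On "vibrantk": the first step gives "ktnarbiv", and the second then gives "tabv".
(Check on "rimpulse": → "eslupmir" → "sumr" ✓)

tabv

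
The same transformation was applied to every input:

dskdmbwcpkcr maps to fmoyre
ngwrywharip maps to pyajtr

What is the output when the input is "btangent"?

dcip

The rule is to keep every other character starting from the first (positions 1st, 3rd, 5th, ...), then shift every letter 2 places forward in the alphabet (wrapping around).
Starting from "btangent": after the first operation, "bagn"; after the second, "dcip".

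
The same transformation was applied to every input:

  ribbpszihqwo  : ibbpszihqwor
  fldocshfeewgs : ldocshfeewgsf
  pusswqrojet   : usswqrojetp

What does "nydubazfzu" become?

In each case the input is transformed by: move the first character to the end.
On "nydubazfzu" that produces "ydubazfzun".

ydubazfzun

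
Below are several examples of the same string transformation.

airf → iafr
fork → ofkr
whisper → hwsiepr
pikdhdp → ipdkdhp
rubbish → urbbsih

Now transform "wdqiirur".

dwiqriru

The rule is to swap each adjacent pair of characters (1↔2, 3↔4, ...).
So "wdqiirur" becomes "dwiqriru".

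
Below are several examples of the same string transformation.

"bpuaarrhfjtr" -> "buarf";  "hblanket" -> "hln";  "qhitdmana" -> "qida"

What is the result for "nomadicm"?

nmd

The pattern: keep every other character starting from the first (positions 1st, 3rd, 5th, ...), then delete the last character.
Starting from "nomadicm": after the first operation, "nmdc"; after the second, "nmd".
(Check on "bpuaarrhfjtr": → "buarft" → "buarf" ✓)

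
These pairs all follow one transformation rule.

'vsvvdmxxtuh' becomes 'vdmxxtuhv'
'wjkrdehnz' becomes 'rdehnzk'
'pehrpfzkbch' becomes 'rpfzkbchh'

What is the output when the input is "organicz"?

aniczg

What's happening: delete the first 2 characters, then move the first character to the end.
For "organicz", step one produces "ganicz"; step two turns that into "aniczg".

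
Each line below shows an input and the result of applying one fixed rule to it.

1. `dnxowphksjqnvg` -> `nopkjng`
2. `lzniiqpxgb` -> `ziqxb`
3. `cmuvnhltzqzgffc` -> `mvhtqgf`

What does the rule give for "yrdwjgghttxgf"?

rwghtg

Each output is the input with this applied: keep every other character starting from the second (positions 2nd, 4th, 6th, ...).
Doing the same to "yrdwjgghttxgf": "rwghtg".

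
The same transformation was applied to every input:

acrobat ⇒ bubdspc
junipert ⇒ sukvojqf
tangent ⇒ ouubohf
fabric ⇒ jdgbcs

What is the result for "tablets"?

In each case the input is transformed by: move the last 2 characters to the front (rotate right by 2), then shift every letter 1 place forward in the alphabet (wrapping around).
Working it through for "tablets": intermediate "tstable", final "utubcmf".

utubcmf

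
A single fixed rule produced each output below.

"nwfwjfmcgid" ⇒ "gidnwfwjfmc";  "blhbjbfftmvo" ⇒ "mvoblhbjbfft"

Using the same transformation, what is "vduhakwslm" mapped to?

slmvduhakw

The pattern: move the last 3 characters to the front (rotate right by 3).
"vduhakwslm" → "slmvduhakw".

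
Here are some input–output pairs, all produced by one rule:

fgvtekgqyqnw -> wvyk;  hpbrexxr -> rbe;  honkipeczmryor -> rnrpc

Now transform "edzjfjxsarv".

vzsj

Rule — take characters alternately from the front and the back (1st, last, 2nd, 2nd-last, ...), then keep one character in every 3, starting at position 2 (positions 2nd, 5th, 8th, ...).
On "edzjfjxsarv": the first step gives "evdrzajsfxj", and the second then gives "vzsj".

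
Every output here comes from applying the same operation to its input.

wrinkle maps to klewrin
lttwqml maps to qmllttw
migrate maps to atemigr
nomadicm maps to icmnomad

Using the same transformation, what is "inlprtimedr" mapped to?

Each output is the input with this applied: move the last 3 characters to the front (rotate right by 3).
So "inlprtimedr" becomes "edrinlprtim".

edrinlprtim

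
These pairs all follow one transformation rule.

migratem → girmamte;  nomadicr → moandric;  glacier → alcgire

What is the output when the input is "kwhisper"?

Each output is the input with this applied: move the first 2 characters to the end (rotate left by 2), then take characters alternately from the front and the back (1st, last, 2nd, 2nd-last, ...).
Working it through for "kwhisper": intermediate "hisperkw", final "hwiksrpe".

hwiksrpe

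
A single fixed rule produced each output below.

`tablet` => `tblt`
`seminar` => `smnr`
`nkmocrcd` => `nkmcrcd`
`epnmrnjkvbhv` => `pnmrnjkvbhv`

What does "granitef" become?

What's happening: remove every vowel.
So "granitef" becomes "grntf".

grntf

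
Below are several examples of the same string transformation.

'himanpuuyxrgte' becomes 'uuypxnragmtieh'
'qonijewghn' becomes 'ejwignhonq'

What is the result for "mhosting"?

tsionhgm

What's happening: take characters alternately from the front and the back (1st, last, 2nd, 2nd-last, ...), then reverse the string.
"mhosting" → "tsionhgm".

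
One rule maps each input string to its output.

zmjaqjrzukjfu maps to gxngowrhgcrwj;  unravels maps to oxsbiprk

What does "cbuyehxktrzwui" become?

The pattern: move the first 2 characters to the end (rotate left by 2), then shift every letter 3 places backward in the alphabet (wrapping around).
On "cbuyehxktrzwui": the first step gives "uyehxktrzwuicb", and the second then gives "rvbeuhqowtrfzy".

rvbeuhqowtrfzy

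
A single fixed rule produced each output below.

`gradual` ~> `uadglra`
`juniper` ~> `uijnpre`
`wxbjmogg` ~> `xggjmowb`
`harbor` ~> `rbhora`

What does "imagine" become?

negiima

What's happening: sort the characters into alphabetical order, then swap the first and last characters.
On "imagine": the first step gives "aegiimn", and the second then gives "negiima".
(Check on "harbor": → "abhorr" → "rbhora" ✓)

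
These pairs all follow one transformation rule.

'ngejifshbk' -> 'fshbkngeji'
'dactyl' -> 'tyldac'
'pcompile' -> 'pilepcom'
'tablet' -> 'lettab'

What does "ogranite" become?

niteogra

The transformation: swap the front and back halves of the string.
On "ogranite" that produces "niteogra".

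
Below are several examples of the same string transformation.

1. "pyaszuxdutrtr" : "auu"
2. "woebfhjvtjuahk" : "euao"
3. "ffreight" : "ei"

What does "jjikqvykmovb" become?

io

Looking at the pairs, the operation is to move the first 2 characters to the end (rotate left by 2), then keep only the vowels.
Applying both steps to "jjikqvykmovb": "ikqvykmovbjj", then "io".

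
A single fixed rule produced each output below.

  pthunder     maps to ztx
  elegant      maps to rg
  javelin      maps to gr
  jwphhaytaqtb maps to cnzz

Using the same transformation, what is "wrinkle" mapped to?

xq

In each case the input is transformed by: shift every letter 6 places forward in the alphabet (wrapping around), then keep one character in every 3, starting at position 2 (positions 2nd, 5th, 8th, ...).
Applying both steps to "wrinkle": "cxotqrk", then "xq".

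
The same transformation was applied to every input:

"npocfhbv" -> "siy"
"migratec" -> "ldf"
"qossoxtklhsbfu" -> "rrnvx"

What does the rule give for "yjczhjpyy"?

mkb

Each output is the input with this applied: keep one character in every 3, starting at position 2 (positions 2nd, 5th, 8th, ...), then shift every letter 3 places forward in the alphabet (wrapping around).
Applying both steps to "yjczhjpyy": "jhy", then "mkb".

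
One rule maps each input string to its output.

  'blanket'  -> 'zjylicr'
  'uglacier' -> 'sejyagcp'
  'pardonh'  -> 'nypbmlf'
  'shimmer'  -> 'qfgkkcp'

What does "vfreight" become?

tdpcgefr

Each output is the input with this applied: shift every letter 2 places backward in the alphabet (wrapping around).
Doing the same to "vfreight": "tdpcgefr".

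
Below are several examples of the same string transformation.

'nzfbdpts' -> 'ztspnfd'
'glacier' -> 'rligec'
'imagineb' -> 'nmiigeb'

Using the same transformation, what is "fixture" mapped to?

The pattern: sort the characters into reverse alphabetical order, then delete the last character.
On "fixture": the first step gives "xutrife", and the second then gives "xutrif".

xutrif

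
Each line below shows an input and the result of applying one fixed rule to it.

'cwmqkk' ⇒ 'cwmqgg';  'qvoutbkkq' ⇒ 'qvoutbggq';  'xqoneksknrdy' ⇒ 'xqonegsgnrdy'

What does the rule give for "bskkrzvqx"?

bsggrzvqx

The rule is to replace every "k" with "g".
On "bskkrzvqx" that produces "bsggrzvqx".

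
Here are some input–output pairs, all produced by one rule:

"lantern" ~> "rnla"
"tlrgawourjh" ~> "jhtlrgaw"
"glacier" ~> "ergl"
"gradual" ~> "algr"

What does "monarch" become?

The transformation: move the last 2 characters to the front (rotate right by 2), then delete the last 3 characters.
On "monarch": the first step gives "chmonar", and the second then gives "chmo".
(Check on "gradual": → "algradu" → "algr" ✓)

chmo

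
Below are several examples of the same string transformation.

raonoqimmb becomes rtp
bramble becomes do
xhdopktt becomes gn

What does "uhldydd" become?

og

The rule is to shift every letter 3 places forward in the alphabet (wrapping around), then keep one character in every 3, starting at position 3 (positions 3rd, 6th, 9th, ...).
"uhldydd" → "xkogbgg" → "og".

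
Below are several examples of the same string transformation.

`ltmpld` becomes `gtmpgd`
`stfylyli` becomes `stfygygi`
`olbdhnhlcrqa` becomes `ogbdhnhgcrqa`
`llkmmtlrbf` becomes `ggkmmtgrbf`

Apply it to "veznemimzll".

veznemimzgg

The transformation: replace every "l" with "g".
Doing the same to "veznemimzll": "veznemimzgg".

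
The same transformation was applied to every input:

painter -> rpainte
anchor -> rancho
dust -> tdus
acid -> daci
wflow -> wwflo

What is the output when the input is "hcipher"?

rhciphe

The rule is to move the last character to the front.
Applying that to "hcipher" gives "rhciphe".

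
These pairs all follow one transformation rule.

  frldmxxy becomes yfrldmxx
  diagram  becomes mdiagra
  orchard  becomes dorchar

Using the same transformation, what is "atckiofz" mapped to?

What's happening: move the last character to the front.
On "atckiofz" that produces "zatckiof".

zatckiof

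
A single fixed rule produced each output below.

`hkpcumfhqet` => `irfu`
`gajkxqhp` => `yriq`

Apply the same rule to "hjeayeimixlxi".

Rule — shift every letter 1 place forward in the alphabet (wrapping around), then keep only the last 4 characters.
Applying that to "hjeayeimixlxi" gives "ymyj".

ymyj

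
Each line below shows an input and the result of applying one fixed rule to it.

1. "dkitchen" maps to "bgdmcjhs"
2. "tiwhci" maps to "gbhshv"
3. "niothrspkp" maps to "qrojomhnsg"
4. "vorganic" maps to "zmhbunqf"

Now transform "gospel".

In each case the input is transformed by: swap the front and back halves of the string, then shift every letter 1 place backward in the alphabet (wrapping around).
Applying both steps to "gospel": "pelgos", then "odkfnr".
(Check on "dkitchen": → "chendkit" → "bgdmcjhs" ✓)

odkfnr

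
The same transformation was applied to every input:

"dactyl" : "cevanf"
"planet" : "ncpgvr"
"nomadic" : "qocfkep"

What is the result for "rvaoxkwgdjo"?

Each output is the input with this applied: move the first character to the end, then shift every letter 2 places forward in the alphabet (wrapping around).
Applying both steps to "rvaoxkwgdjo": "vaoxkwgdjor", then "xcqzmyiflqt".

xcqzmyiflqt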